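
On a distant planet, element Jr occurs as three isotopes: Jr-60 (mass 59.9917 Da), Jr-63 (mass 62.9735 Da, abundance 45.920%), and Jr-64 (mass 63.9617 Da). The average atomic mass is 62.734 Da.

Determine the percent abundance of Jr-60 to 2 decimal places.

19.49%

The remaining 54.080% is split between Jr-60 (fraction x) and Jr-64 (fraction 0.54080 − x).
Substituting: 59.9917x + 63.9617(0.54080 − x) = 33.8165688
(59.9917 − 63.9617)x = -0.77391856  ⇒  x = 0.19494, y = 0.34586
Jr-60: 19.49%, Jr-64: 34.59%.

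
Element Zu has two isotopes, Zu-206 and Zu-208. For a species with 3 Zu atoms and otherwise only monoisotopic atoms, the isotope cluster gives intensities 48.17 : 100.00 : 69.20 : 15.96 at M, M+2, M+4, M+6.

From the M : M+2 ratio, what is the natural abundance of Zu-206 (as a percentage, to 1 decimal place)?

Let p = fractional abundance of Zu-206. I(M+2)/I(M) = [C(3,1)·p^2·(1−p)] / p^3 = 3·(1−p)/p = 100.00/48.17 = 2.0760
(1−p)/p = 2.0760/3 = 0.6920  ⇒  p = 1/(1 + 0.6920) = 0.5910
Zu-206: 59.1%, Zu-208: 40.9%.

59.1%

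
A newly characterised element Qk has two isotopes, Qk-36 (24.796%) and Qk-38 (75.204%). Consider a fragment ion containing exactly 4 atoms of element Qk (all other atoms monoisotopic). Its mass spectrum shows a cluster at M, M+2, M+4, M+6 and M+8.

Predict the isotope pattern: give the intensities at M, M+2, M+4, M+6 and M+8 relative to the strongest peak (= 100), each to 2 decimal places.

Each Qk atom is independently Qk-36 (p = 0.24796) or Qk-38 (q = 0.75204); the cluster is the binomial expansion (p + q)^4.
P(M) = 0.24796^4 = 0.003780
P(M+2) = 4 × 0.24796^3 × 0.75204^1 = 0.045861
P(M+4) = 6 × 0.24796^2 × 0.75204^2 = 0.208639
P(M+6) = 4 × 0.24796^1 × 0.75204^3 = 0.421856
P(M+8) = 0.75204^4 = 0.319863
The M+6 peak is largest (0.421856); scaling to 100 gives 0.90 : 10.87 : 49.46 : 100.00 : 75.82.

0.90 : 10.87 : 49.46 : 100.00 : 75.82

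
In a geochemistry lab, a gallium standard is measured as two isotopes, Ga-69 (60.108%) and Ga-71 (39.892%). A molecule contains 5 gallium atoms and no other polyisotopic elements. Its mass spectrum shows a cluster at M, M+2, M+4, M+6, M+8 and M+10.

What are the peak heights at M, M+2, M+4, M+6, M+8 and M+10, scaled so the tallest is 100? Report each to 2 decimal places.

Expanding (0.60108 + 0.39892)^5:
P(M) = 0.60108^5 = 0.078462
P(M+2) = 5 × 0.60108^4 × 0.39892^1 = 0.260366
P(M+4) = 10 × 0.60108^3 × 0.39892^2 = 0.345596
P(M+6) = 10 × 0.60108^2 × 0.39892^3 = 0.229362
P(M+8) = 5 × 0.60108^1 × 0.39892^4 = 0.076111
P(M+10) = 0.39892^5 = 0.010103
The M+4 peak is largest (0.345596); scaling to 100 gives 22.70 : 75.34 : 100.00 : 66.37 : 22.02 : 2.92.

22.70 : 75.34 : 100.00 : 66.37 : 22.02 : 2.92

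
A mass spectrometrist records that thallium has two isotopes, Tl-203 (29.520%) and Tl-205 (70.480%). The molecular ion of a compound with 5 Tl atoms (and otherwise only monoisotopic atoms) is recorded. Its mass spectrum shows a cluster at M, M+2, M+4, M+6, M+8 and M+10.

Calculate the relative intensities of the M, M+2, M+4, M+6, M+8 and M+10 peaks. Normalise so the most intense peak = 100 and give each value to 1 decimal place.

0.6 : 7.3 : 35.1 : 83.8 : 100.0 : 47.8

Expanding (0.29520 + 0.70480)^5:
P(M) = 0.29520^5 = 0.002242
P(M+2) = 5 × 0.29520^4 × 0.70480^1 = 0.026761
P(M+4) = 10 × 0.29520^3 × 0.70480^2 = 0.127785
P(M+6) = 10 × 0.29520^2 × 0.70480^3 = 0.305092
P(M+8) = 5 × 0.29520^1 × 0.70480^4 = 0.364208
P(M+10) = 0.70480^5 = 0.173912
The M+8 peak is largest (0.364208); scaling to 100 gives 0.6 : 7.3 : 35.1 : 83.8 : 100.0 : 47.8.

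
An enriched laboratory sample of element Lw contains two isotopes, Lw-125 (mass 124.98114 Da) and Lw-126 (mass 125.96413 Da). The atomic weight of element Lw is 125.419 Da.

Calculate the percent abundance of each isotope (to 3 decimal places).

Let x be the fractional abundance of Lw-125; then Lw-126 has abundance 1 − x.
124.98114·x + 125.96413·(1 − x) = 125.419
(124.98114 − 125.96413)·x = 125.419 − 125.96413
x = -0.54513 / -0.98299 = 0.55456 → 55.456% Lw-125, 44.544% Lw-126.

Lw-125: 55.456%, Lw-126: 44.544%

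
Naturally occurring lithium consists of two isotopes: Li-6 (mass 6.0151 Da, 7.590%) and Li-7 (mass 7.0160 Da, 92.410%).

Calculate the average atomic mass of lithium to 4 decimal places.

6.9400 Da

Ar = Σ fᵢ·mᵢ = 0.07590 × 6.0151 + 0.92410 × 7.0160
= 0.45655 + 6.48349 = 6.94004 Da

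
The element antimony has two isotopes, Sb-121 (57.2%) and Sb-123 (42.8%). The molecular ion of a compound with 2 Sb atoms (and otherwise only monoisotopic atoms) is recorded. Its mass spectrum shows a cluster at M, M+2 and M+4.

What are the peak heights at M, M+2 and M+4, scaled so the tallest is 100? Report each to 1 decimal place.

66.8 : 100.0 : 37.4

Each Sb atom is independently Sb-121 (p = 0.572) or Sb-123 (q = 0.428); the cluster is the binomial expansion (p + q)^2.
P(M) = 0.572^2 = 0.327184
P(M+2) = 2 × 0.572^1 × 0.428^1 = 0.489632
P(M+4) = 0.428^2 = 0.183184
The M+2 peak is largest (0.489632); scaling to 100 gives 66.8 : 100.0 : 37.4.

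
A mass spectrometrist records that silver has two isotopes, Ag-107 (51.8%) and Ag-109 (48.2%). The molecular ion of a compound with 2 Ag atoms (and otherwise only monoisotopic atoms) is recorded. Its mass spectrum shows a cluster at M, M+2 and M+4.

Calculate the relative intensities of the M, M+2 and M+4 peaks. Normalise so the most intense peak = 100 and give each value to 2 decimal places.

Each Ag atom is independently Ag-107 (p = 0.518) or Ag-109 (q = 0.482); the cluster is the binomial expansion (p + q)^2.
P(M) = 0.518^2 = 0.268324
P(M+2) = 2 × 0.518^1 × 0.482^1 = 0.499352
P(M+4) = 0.482^2 = 0.232324
The M+2 peak is largest (0.499352); scaling to 100 gives 53.73 : 100.00 : 46.53.

53.73 : 100.00 : 46.53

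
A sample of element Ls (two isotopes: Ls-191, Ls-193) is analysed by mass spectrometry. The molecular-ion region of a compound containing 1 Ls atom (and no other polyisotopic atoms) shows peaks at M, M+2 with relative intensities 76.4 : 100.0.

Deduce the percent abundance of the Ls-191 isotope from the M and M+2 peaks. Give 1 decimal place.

Let p = fractional abundance of Ls-191. I(M+2)/I(M) = [C(1,1)·p^0·(1−p)] / p^1 = 1·(1−p)/p = 100.0/76.4 = 1.3089
(1−p)/p = 1.3089/1 = 1.3089  ⇒  p = 1/(1 + 1.3089) = 0.4331
Ls-191: 43.3%, Ls-193: 56.7%.

43.3%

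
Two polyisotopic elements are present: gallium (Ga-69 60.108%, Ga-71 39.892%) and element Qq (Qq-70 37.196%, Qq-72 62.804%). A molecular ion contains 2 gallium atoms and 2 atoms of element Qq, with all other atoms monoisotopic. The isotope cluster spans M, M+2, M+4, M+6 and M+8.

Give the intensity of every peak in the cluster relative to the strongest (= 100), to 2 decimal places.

12.86 : 60.52 : 100.00 : 67.81 : 16.15

Gallium pattern (n=2): 0.36129717 : 0.47956567 : 0.15913717
Element Qq pattern (n=2): 0.13835424 : 0.46721152 : 0.39443424
Convolve the two distributions (both contribute in 2-u steps):
  M: 0.36129717×0.13835424 = 0.049987
  M+2: 0.36129717×0.46721152 + 0.47956567×0.13835424 = 0.235152
  M+4: 0.36129717×0.39443424 + 0.47956567×0.46721152 + 0.15913717×0.13835424 = 0.388584
  M+6: 0.47956567×0.39443424 + 0.15913717×0.46721152 = 0.263508
  M+8: 0.15913717×0.39443424 = 0.062769
Scale to base peak (0.388584) = 100: 12.86 : 60.52 : 100.00 : 67.81 : 16.15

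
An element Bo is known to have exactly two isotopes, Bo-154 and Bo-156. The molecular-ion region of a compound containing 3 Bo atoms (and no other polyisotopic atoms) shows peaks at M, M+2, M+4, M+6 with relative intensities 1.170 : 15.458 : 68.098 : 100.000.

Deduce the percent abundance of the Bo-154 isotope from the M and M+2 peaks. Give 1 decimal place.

Write p for the Bo-154 fraction. I(M+2)/I(M) = [C(3,1)·p^2·(1−p)] / p^3 = 3·(1−p)/p = 15.458/1.170 = 13.2120
(1−p)/p = 13.2120/3 = 4.4040  ⇒  p = 1/(1 + 4.4040) = 0.1850
Bo-154: 18.5%, Bo-156: 81.5%.

18.5%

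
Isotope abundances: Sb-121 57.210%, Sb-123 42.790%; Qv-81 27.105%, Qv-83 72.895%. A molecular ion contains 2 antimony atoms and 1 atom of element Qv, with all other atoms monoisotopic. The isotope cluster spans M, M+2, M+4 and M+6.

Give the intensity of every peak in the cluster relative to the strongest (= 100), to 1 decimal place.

21.8 : 91.3 : 100.0 : 32.8

Antimony pattern (n=2): 0.32729841 : 0.48960318 : 0.18309841
Element Qv pattern (n=1): 0.27105 : 0.72895
Convolve the two distributions (both contribute in 2-u steps):
  M: 0.32729841×0.27105 = 0.088714
  M+2: 0.32729841×0.72895 + 0.48960318×0.27105 = 0.371291
  M+4: 0.48960318×0.72895 + 0.18309841×0.27105 = 0.406525
  M+6: 0.18309841×0.72895 = 0.133470
Scale to base peak (0.406525) = 100: 21.8 : 91.3 : 100.0 : 32.8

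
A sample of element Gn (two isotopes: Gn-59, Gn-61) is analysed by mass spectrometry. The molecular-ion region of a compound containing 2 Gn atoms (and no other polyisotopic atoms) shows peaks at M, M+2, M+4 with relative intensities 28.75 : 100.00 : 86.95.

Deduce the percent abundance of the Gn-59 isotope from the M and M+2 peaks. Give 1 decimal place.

36.5%

If p is the fraction of Gn that is Gn-59, then I(M+2)/I(M) = [C(2,1)·p^1·(1−p)] / p^2 = 2·(1−p)/p = 100.00/28.75 = 3.4783
(1−p)/p = 3.4783/2 = 1.7391  ⇒  p = 1/(1 + 1.7391) = 0.3651
Gn-59: 36.5%, Gn-61: 63.5%.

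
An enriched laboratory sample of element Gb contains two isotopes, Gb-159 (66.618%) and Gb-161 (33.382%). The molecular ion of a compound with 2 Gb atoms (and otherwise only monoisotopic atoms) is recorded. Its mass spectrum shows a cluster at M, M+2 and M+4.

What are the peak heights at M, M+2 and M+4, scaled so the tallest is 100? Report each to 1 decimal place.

99.8 : 100.0 : 25.1

Each Gb atom is independently Gb-159 (p = 0.66618) or Gb-161 (q = 0.33382); the cluster is the binomial expansion (p + q)^2.
P(M) = 0.66618^2 = 0.443796
P(M+2) = 2 × 0.66618^1 × 0.33382^1 = 0.444768
P(M+4) = 0.33382^2 = 0.111436
The M+2 peak is largest (0.444768); scaling to 100 gives 99.8 : 100.0 : 25.1.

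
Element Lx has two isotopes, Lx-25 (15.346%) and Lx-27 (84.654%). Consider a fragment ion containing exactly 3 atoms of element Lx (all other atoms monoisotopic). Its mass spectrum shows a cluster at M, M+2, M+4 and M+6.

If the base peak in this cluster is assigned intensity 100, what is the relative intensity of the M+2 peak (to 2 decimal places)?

9.86

Binomial terms of (0.15346 + 0.84654)^3: M 0.0036, M+2 0.0598, M+4 0.3299, M+6 0.6067 → M+6 is the base peak.
P(M+6) = C(3,3) × 0.15346^0 × 0.84654^3 = 1 × 1.0000 × 0.60665594 = 0.606656 (base)
P(M+2) = C(3,1) × 0.15346^2 × 0.84654^1 = 3 × 0.02354997 × 0.84654 = 0.059808
Relative intensity = 0.059808 / 0.606656 × 100 = 9.86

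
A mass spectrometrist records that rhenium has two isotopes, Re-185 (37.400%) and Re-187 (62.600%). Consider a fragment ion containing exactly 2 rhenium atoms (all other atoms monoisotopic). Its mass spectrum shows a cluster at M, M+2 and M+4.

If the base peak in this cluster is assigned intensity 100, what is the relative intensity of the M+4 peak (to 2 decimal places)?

83.69

Term probabilities: M 0.1399, M+2 0.4682, M+4 0.3919. Base peak = M+2.
P(M+2) = C(2,1) × 0.37400^1 × 0.62600^1 = 2 × 0.3740 × 0.6260 = 0.468248 (base)
P(M+4) = C(2,2) × 0.37400^0 × 0.62600^2 = 1 × 1.0000 × 0.391876 = 0.391876
Relative intensity = 0.391876 / 0.468248 × 100 = 83.69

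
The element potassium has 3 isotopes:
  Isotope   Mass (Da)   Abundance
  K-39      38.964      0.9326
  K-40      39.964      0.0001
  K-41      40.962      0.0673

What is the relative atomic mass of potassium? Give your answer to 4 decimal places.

Weight each isotope mass by its fractional abundance: 0.9326 × 38.964 + 0.0001 × 39.964 + 0.0673 × 40.962
= 36.33783 + 0.00400 + 2.75674 = 39.09857 Da

39.0986 Da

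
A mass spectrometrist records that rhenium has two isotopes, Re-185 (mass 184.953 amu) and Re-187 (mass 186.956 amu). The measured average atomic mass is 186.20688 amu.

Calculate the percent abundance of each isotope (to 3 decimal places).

With x = fraction of Re-185 (so Re-187 is 1 − x):
184.953·x + 186.956·(1 − x) = 186.20688
(184.953 − 186.956)·x = 186.20688 − 186.956
x = -0.74912 / -2.003 = 0.37400 → 37.400% Re-185, 62.600% Re-187.

Re-185: 37.400%, Re-187: 62.600%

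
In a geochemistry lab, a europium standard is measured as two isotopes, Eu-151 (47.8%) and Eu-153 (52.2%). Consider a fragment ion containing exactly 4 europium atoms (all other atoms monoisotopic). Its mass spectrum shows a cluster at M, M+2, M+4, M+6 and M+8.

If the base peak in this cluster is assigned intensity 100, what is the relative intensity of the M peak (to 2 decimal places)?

13.98

Term probabilities: M 0.0522, M+2 0.2280, M+4 0.3735, M+6 0.2720, M+8 0.0742. Base peak = M+4.
P(M+4) = C(4,2) × 0.478^2 × 0.522^2 = 6 × 0.228484 × 0.272484 = 0.373549 (base)
P(M) = C(4,0) × 0.478^4 × 0.522^0 = 1 × 0.05220494 × 1.0000 = 0.052205
Relative intensity = 0.052205 / 0.373549 × 100 = 13.98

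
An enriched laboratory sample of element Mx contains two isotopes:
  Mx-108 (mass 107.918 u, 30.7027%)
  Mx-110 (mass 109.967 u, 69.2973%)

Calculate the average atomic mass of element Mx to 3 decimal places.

Ar = Σ fᵢ·mᵢ = 0.307027 × 107.918 + 0.692973 × 109.967
= 33.1337 + 76.2042 = 109.3379 u

109.338 u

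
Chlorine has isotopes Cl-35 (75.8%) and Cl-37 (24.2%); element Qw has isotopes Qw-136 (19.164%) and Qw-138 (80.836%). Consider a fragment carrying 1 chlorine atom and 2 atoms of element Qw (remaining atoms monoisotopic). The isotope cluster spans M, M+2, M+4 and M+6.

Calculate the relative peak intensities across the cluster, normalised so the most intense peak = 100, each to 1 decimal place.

Chlorine pattern (n=1): 0.7580 : 0.2420
Element Qw pattern (n=2): 0.03672589 : 0.30982822 : 0.65344589
Convolve the two distributions (both contribute in 2-u steps):
  M: 0.7580×0.03672589 = 0.027838
  M+2: 0.7580×0.30982822 + 0.2420×0.03672589 = 0.243737
  M+4: 0.7580×0.65344589 + 0.2420×0.30982822 = 0.570290
  M+6: 0.2420×0.65344589 = 0.158134
Scale to base peak (0.570290) = 100: 4.9 : 42.7 : 100.0 : 27.7

4.9 : 42.7 : 100.0 : 27.7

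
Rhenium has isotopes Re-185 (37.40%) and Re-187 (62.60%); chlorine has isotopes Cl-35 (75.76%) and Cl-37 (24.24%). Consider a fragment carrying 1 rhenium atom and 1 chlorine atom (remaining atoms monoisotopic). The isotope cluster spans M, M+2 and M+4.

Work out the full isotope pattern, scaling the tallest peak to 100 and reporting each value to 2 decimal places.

50.16 : 100.00 : 26.86

Rhenium pattern (n=1): 0.3740 : 0.6260
Chlorine pattern (n=1): 0.7576 : 0.2424
Convolve the two distributions (both contribute in 2-u steps):
  M: 0.3740×0.7576 = 0.283342
  M+2: 0.3740×0.2424 + 0.6260×0.7576 = 0.564915
  M+4: 0.6260×0.2424 = 0.151742
Scale to base peak (0.564915) = 100: 50.16 : 100.00 : 26.86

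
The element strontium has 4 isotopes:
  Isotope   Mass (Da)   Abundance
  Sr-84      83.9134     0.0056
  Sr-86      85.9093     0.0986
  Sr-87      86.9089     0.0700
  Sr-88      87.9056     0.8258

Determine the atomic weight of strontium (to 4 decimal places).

Ar = Σ fᵢ·mᵢ = 0.0056 × 83.9134 + 0.0986 × 85.9093 + 0.0700 × 86.9089 + 0.8258 × 87.9056
= 0.46992 + 8.47066 + 6.08362 + 72.59244 = 87.61664 Da

87.6166 Da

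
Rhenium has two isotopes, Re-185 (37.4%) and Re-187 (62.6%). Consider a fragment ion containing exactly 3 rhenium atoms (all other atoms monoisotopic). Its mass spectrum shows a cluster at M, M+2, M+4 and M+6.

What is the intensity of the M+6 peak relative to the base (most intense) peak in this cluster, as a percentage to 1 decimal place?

Term probabilities: M 0.0523, M+2 0.2627, M+4 0.4397, M+6 0.2453. Base peak = M+4.
P(M+4) = C(3,2) × 0.374^1 × 0.626^2 = 3 × 0.3740 × 0.391876 = 0.439685 (base)
P(M+6) = C(3,3) × 0.374^0 × 0.626^3 = 1 × 1.0000 × 0.24531438 = 0.245314
Relative intensity = 0.245314 / 0.439685 × 100 = 55.8

55.8%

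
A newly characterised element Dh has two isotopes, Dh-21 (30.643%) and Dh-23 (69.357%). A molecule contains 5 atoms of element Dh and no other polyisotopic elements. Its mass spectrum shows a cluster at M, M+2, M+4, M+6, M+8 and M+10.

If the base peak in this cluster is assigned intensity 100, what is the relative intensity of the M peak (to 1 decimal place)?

Binomial terms of (0.30643 + 0.69357)^5: M 0.0027, M+2 0.0306, M+4 0.1384, M+6 0.3133, M+8 0.3545, M+10 0.1605 → M+8 is the base peak.
P(M+8) = C(5,4) × 0.30643^1 × 0.69357^4 = 5 × 0.30643 × 0.23139885 = 0.354538 (base)
P(M) = C(5,0) × 0.30643^5 × 0.69357^0 = 1 × 0.00270182 × 1.0000 = 0.002702
Relative intensity = 0.002702 / 0.354538 × 100 = 0.8

0.8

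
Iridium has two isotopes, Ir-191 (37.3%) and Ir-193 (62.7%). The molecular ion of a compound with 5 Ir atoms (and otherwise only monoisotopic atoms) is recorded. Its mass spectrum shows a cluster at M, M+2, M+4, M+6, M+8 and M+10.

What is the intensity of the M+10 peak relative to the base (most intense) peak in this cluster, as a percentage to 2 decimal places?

28.26%

Binomial terms of (0.373 + 0.627)^5: M 0.0072, M+2 0.0607, M+4 0.2040, M+6 0.3429, M+8 0.2882, M+10 0.0969 → M+6 is the base peak.
P(M+6) = C(5,3) × 0.373^2 × 0.627^3 = 10 × 0.139129 × 0.24649188 = 0.342942 (base)
P(M+10) = C(5,5) × 0.373^0 × 0.627^5 = 1 × 1.0000 × 0.09690311 = 0.096903
Relative intensity = 0.096903 / 0.342942 × 100 = 28.26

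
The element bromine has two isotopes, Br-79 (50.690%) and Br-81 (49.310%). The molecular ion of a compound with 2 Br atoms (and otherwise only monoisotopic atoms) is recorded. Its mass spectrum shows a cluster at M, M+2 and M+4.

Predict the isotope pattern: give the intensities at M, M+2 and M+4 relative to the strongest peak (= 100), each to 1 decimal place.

51.4 : 100.0 : 48.6

Each Br atom is independently Br-79 (p = 0.50690) or Br-81 (q = 0.49310); the cluster is the binomial expansion (p + q)^2.
P(M) = 0.50690^2 = 0.256948
P(M+2) = 2 × 0.50690^1 × 0.49310^1 = 0.499905
P(M+4) = 0.49310^2 = 0.243148
The M+2 peak is largest (0.499905); scaling to 100 gives 51.4 : 100.0 : 48.6.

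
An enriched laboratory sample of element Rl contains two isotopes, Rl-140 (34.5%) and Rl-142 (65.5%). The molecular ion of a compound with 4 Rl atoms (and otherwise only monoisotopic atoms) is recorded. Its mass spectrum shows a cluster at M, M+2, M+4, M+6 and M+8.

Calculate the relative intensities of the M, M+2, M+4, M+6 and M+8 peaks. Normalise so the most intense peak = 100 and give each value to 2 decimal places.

Each Rl atom is independently Rl-140 (p = 0.345) or Rl-142 (q = 0.655); the cluster is the binomial expansion (p + q)^4.
P(M) = 0.345^4 = 0.014167
P(M+2) = 4 × 0.345^3 × 0.655^1 = 0.107587
P(M+4) = 6 × 0.345^2 × 0.655^2 = 0.306388
P(M+6) = 4 × 0.345^1 × 0.655^3 = 0.387796
P(M+8) = 0.655^4 = 0.184062
The M+6 peak is largest (0.387796); scaling to 100 gives 3.65 : 27.74 : 79.01 : 100.00 : 47.46.

3.65 : 27.74 : 79.01 : 100.00 : 47.46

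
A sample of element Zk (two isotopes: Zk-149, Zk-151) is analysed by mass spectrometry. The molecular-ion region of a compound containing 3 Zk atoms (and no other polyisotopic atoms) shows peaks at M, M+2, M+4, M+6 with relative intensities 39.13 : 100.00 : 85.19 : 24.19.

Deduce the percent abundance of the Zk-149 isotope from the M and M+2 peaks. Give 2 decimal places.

If p is the fraction of Zk that is Zk-149, then I(M+2)/I(M) = [C(3,1)·p^2·(1−p)] / p^3 = 3·(1−p)/p = 100.00/39.13 = 2.5556
(1−p)/p = 2.5556/3 = 0.8519  ⇒  p = 1/(1 + 0.8519) = 0.5400
Zk-149: 54.00%, Zk-151: 46.00%.

54.00%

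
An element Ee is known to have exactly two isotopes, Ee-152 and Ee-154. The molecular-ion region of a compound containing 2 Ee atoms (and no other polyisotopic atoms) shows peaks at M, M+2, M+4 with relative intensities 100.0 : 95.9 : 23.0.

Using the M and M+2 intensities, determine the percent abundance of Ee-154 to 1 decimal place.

32.4%

Let p = fractional abundance of Ee-152. I(M+2)/I(M) = [C(2,1)·p^1·(1−p)] / p^2 = 2·(1−p)/p = 95.9/100.0 = 0.9590
(1−p)/p = 0.9590/2 = 0.4795  ⇒  p = 1/(1 + 0.4795) = 0.6759
Ee-152: 67.6%, Ee-154: 32.4%.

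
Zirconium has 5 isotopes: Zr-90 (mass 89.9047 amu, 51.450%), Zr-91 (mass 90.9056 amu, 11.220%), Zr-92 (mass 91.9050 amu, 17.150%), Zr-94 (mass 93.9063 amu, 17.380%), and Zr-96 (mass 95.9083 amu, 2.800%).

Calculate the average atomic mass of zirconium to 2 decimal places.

91.22 amu

Ar = Σ fᵢ·mᵢ = 0.51450 × 89.9047 + 0.11220 × 90.9056 + 0.17150 × 91.9050 + 0.17380 × 93.9063 + 0.02800 × 95.9083
= 46.25597 + 10.19961 + 15.76171 + 16.32091 + 2.68543 = 91.22363 amu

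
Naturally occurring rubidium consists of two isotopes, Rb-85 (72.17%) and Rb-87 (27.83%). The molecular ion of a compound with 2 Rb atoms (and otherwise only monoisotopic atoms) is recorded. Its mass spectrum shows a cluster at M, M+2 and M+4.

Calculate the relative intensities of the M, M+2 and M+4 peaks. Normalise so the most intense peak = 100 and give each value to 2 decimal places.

Expanding (0.7217 + 0.2783)^2:
P(M) = 0.7217^2 = 0.520851
P(M+2) = 2 × 0.7217^1 × 0.2783^1 = 0.401698
P(M+4) = 0.2783^2 = 0.077451
The M peak is largest (0.520851); scaling to 100 gives 100.00 : 77.12 : 14.87.

100.00 : 77.12 : 14.87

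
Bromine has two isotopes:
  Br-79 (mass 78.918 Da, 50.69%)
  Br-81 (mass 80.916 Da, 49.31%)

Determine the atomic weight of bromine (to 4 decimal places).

Ar = Σ fᵢ·mᵢ = 0.5069 × 78.918 + 0.4931 × 80.916
= 40.00353 + 39.89968 = 79.90321 Da

79.9032 Da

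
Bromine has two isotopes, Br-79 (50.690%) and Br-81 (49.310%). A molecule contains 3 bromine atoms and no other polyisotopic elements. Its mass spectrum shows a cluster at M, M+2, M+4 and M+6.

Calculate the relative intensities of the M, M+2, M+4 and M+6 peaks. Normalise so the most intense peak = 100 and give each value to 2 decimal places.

34.27 : 100.00 : 97.28 : 31.54

Expanding (0.50690 + 0.49310)^3:
P(M) = 0.50690^3 = 0.130247
P(M+2) = 3 × 0.50690^2 × 0.49310^1 = 0.380103
P(M+4) = 3 × 0.50690^1 × 0.49310^2 = 0.369755
P(M+6) = 0.49310^3 = 0.119896
The M+2 peak is largest (0.380103); scaling to 100 gives 34.27 : 100.00 : 97.28 : 31.54.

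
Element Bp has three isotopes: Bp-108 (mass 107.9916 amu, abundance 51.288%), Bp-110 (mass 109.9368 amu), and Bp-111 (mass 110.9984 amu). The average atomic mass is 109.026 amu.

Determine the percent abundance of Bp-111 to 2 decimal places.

The remaining 48.712% is split between Bp-110 (fraction x) and Bp-111 (fraction 0.48712 − x).
Substituting: 109.9368x + 110.9984(0.48712 − x) = 53.639268192
(109.9368 − 110.9984)x = -0.430272416  ⇒  x = 0.40531, y = 0.08181
Bp-110: 40.53%, Bp-111: 8.18%.

8.18%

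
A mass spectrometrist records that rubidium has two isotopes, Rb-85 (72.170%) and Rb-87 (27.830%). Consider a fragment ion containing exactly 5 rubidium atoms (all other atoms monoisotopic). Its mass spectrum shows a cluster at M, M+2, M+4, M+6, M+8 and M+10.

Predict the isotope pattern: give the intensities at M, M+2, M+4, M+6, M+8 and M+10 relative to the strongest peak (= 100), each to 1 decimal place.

51.9 : 100.0 : 77.1 : 29.7 : 5.7 : 0.4

Each Rb atom is independently Rb-85 (p = 0.72170) or Rb-87 (q = 0.27830); the cluster is the binomial expansion (p + q)^5.
P(M) = 0.72170^5 = 0.195787
P(M+2) = 5 × 0.72170^4 × 0.27830^1 = 0.377494
P(M+4) = 10 × 0.72170^3 × 0.27830^2 = 0.291136
P(M+6) = 10 × 0.72170^2 × 0.27830^3 = 0.112267
P(M+8) = 5 × 0.72170^1 × 0.27830^4 = 0.021646
P(M+10) = 0.27830^5 = 0.001669
The M+2 peak is largest (0.377494); scaling to 100 gives 51.9 : 100.0 : 77.1 : 29.7 : 5.7 : 0.4.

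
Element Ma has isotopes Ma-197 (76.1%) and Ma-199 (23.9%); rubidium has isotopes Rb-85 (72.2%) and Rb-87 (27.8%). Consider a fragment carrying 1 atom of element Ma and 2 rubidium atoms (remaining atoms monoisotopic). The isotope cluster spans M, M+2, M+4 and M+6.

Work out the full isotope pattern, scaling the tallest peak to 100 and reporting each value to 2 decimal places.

Element Ma pattern (n=1): 0.7610 : 0.2390
Rubidium pattern (n=2): 0.521284 : 0.401432 : 0.077284
Convolve the two distributions (both contribute in 2-u steps):
  M: 0.7610×0.521284 = 0.396697
  M+2: 0.7610×0.401432 + 0.2390×0.521284 = 0.430077
  M+4: 0.7610×0.077284 + 0.2390×0.401432 = 0.154755
  M+6: 0.2390×0.077284 = 0.018471
Scale to base peak (0.430077) = 100: 92.24 : 100.00 : 35.98 : 4.29

92.24 : 100.00 : 35.98 : 4.29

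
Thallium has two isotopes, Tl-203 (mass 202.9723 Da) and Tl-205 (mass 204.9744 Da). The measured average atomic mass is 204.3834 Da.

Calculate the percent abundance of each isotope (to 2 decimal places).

Tl-203: 29.52%, Tl-205: 70.48%

Writing the weighted mean with unknown fraction x of Tl-203:
202.9723·x + 204.9744·(1 − x) = 204.3834
(202.9723 − 204.9744)·x = 204.3834 − 204.9744
x = -0.5910 / -2.0021 = 0.29519 → 29.52% Tl-203, 70.48% Tl-205.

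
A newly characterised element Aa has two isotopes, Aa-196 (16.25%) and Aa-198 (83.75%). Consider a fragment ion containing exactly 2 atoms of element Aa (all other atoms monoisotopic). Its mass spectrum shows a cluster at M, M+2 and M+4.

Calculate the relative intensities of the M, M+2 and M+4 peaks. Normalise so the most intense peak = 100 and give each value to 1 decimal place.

The 2 Aa atoms are independent, so intensities follow the terms of (0.1625 + 0.8375)^2.
P(M) = 0.1625^2 = 0.026406
P(M+2) = 2 × 0.1625^1 × 0.8375^1 = 0.272188
P(M+4) = 0.8375^2 = 0.701406
The M+4 peak is largest (0.701406); scaling to 100 gives 3.8 : 38.8 : 100.0.

3.8 : 38.8 : 100.0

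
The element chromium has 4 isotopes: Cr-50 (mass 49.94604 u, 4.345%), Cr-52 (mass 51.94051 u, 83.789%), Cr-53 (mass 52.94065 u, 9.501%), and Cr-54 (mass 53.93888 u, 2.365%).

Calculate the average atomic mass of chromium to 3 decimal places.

Ar = Σ fᵢ·mᵢ = 0.04345 × 49.94604 + 0.83789 × 51.94051 + 0.09501 × 52.94065 + 0.02365 × 53.93888
= 2.170155 + 43.520434 + 5.029891 + 1.275655 = 51.996135 u

51.996 u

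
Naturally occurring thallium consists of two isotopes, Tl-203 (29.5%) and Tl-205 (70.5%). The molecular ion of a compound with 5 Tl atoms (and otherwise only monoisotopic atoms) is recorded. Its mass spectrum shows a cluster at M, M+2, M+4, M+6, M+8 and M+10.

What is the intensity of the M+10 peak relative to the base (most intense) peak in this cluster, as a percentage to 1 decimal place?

47.8%

(0.295 + 0.705)^5 gives M 0.0022, M+2 0.0267, M+4 0.1276, M+6 0.3049, M+8 0.3644, M+10 0.1742; the largest is M+8.
P(M+8) = C(5,4) × 0.295^1 × 0.705^4 = 5 × 0.2950 × 0.24703385 = 0.364375 (base)
P(M+10) = C(5,5) × 0.295^0 × 0.705^5 = 1 × 1.0000 × 0.17415886 = 0.174159
Relative intensity = 0.174159 / 0.364375 × 100 = 47.8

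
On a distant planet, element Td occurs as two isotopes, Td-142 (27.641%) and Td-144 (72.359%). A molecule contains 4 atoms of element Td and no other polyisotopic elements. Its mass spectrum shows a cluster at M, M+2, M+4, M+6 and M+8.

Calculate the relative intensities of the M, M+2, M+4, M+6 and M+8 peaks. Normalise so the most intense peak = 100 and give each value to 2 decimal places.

Expanding (0.27641 + 0.72359)^4:
P(M) = 0.27641^4 = 0.005837
P(M+2) = 4 × 0.27641^3 × 0.72359^1 = 0.061124
P(M+4) = 6 × 0.27641^2 × 0.72359^2 = 0.240018
P(M+6) = 4 × 0.27641^1 × 0.72359^3 = 0.418882
P(M+8) = 0.72359^4 = 0.274139
The M+6 peak is largest (0.418882); scaling to 100 gives 1.39 : 14.59 : 57.30 : 100.00 : 65.45.

1.39 : 14.59 : 57.30 : 100.00 : 65.45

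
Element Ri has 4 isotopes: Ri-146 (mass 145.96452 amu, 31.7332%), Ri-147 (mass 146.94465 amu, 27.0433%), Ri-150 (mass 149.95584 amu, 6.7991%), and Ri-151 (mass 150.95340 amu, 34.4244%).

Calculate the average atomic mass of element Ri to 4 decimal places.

148.2183 amu

Ar = Σ fᵢ·mᵢ = 0.317332 × 145.96452 + 0.270433 × 146.94465 + 0.067991 × 149.95584 + 0.344244 × 150.95340
= 46.319213 + 39.738683 + 10.195648 + 51.964802 = 148.218346 amu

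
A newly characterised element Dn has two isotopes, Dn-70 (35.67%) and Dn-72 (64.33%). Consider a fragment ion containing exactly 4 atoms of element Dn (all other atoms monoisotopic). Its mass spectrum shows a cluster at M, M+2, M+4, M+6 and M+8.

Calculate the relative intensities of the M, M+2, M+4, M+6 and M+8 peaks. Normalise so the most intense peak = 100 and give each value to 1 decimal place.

4.3 : 30.7 : 83.2 : 100.0 : 45.1

Expanding (0.3567 + 0.6433)^4:
P(M) = 0.3567^4 = 0.016189
P(M+2) = 4 × 0.3567^3 × 0.6433^1 = 0.116784
P(M+4) = 6 × 0.3567^2 × 0.6433^2 = 0.315925
P(M+6) = 4 × 0.3567^1 × 0.6433^3 = 0.379843
P(M+8) = 0.6433^4 = 0.171259
The M+6 peak is largest (0.379843); scaling to 100 gives 4.3 : 30.7 : 83.2 : 100.0 : 45.1.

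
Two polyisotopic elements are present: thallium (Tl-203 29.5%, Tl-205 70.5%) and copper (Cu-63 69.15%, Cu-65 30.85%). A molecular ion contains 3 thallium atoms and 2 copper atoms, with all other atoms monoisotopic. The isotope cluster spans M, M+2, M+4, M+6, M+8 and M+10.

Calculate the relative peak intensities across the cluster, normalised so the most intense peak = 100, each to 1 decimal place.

Thallium pattern (n=3): 0.02567237 : 0.18405787 : 0.43986713 : 0.35040263
Copper pattern (n=2): 0.47817225 : 0.4266555 : 0.09517225
Convolve the two distributions (both contribute in 2-u steps):
  M: 0.02567237×0.47817225 = 0.012276
  M+2: 0.02567237×0.4266555 + 0.18405787×0.47817225 = 0.098965
  M+4: 0.02567237×0.09517225 + 0.18405787×0.4266555 + 0.43986713×0.47817225 = 0.291305
  M+6: 0.18405787×0.09517225 + 0.43986713×0.4266555 + 0.35040263×0.47817225 = 0.372742
  M+8: 0.43986713×0.09517225 + 0.35040263×0.4266555 = 0.191364
  M+10: 0.35040263×0.09517225 = 0.033349
Scale to base peak (0.372742) = 100: 3.3 : 26.6 : 78.2 : 100.0 : 51.3 : 8.9

3.3 : 26.6 : 78.2 : 100.0 : 51.3 : 8.9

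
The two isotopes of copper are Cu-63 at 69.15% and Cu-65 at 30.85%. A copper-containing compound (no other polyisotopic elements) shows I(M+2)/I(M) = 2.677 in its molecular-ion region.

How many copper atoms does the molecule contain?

For n independent Cu atoms, I(M+2)/I(M) = n · (abundance Cu-65) / (abundance Cu-63) = n · 0.3085/0.6915.
n = 2.677 × 0.6915/0.3085 = 6.00 ≈ 6

6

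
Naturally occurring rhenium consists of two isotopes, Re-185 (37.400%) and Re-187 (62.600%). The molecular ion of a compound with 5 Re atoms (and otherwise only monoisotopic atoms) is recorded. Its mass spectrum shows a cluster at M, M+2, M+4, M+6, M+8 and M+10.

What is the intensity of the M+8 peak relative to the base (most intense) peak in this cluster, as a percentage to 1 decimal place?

83.7%

Term probabilities: M 0.0073, M+2 0.0612, M+4 0.2050, M+6 0.3431, M+8 0.2872, M+10 0.0961. Base peak = M+6.
P(M+6) = C(5,3) × 0.37400^2 × 0.62600^3 = 10 × 0.139876 × 0.24531438 = 0.343136 (base)
P(M+8) = C(5,4) × 0.37400^1 × 0.62600^4 = 5 × 0.3740 × 0.1535668 = 0.287170
Relative intensity = 0.287170 / 0.343136 × 100 = 83.7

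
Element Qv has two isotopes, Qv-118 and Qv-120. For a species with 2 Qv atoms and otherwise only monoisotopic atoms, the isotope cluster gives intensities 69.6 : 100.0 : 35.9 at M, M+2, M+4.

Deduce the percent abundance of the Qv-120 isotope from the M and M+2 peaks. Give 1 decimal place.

Let p = fractional abundance of Qv-118. I(M+2)/I(M) = [C(2,1)·p^1·(1−p)] / p^2 = 2·(1−p)/p = 100.0/69.6 = 1.4368
(1−p)/p = 1.4368/2 = 0.7184  ⇒  p = 1/(1 + 0.7184) = 0.5819
Qv-118: 58.2%, Qv-120: 41.8%.

41.8%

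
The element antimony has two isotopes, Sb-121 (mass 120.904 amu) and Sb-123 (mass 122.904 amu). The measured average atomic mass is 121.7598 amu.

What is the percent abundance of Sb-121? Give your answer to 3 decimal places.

57.210%

Writing the weighted mean with unknown fraction x of Sb-121:
120.904·x + 122.904·(1 − x) = 121.7598
(120.904 − 122.904)·x = 121.7598 − 122.904
x = -1.1442 / -2.000 = 0.57210 → 57.210% Sb-121, 42.790% Sb-123.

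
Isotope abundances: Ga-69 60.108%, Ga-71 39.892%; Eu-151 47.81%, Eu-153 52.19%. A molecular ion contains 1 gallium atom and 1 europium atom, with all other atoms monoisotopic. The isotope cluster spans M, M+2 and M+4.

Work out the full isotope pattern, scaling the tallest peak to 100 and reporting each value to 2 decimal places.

56.97 : 100.00 : 41.27

Gallium pattern (n=1): 0.60108 : 0.39892
Europium pattern (n=1): 0.4781 : 0.5219
Convolve the two distributions (both contribute in 2-u steps):
  M: 0.60108×0.4781 = 0.287376
  M+2: 0.60108×0.5219 + 0.39892×0.4781 = 0.504427
  M+4: 0.39892×0.5219 = 0.208196
Scale to base peak (0.504427) = 100: 56.97 : 100.00 : 41.27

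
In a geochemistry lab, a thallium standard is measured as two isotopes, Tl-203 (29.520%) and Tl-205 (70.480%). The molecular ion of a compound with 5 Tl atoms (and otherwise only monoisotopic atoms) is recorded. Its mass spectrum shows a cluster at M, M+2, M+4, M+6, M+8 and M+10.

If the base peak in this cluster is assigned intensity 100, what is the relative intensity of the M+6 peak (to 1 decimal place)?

83.8

Term probabilities: M 0.0022, M+2 0.0268, M+4 0.1278, M+6 0.3051, M+8 0.3642, M+10 0.1739. Base peak = M+8.
P(M+8) = C(5,4) × 0.29520^1 × 0.70480^4 = 5 × 0.2952 × 0.24675365 = 0.364208 (base)
P(M+6) = C(5,3) × 0.29520^2 × 0.70480^3 = 10 × 0.08714304 × 0.35010449 = 0.305092
Relative intensity = 0.305092 / 0.364208 × 100 = 83.8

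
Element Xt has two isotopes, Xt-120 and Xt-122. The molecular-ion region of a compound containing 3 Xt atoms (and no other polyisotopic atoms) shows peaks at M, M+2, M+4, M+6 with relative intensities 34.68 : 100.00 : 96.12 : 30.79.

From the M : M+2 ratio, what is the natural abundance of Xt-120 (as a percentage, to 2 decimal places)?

Write p for the Xt-120 fraction. I(M+2)/I(M) = [C(3,1)·p^2·(1−p)] / p^3 = 3·(1−p)/p = 100.00/34.68 = 2.8835
(1−p)/p = 2.8835/3 = 0.9612  ⇒  p = 1/(1 + 0.9612) = 0.5099
Xt-120: 50.99%, Xt-122: 49.01%.

50.99%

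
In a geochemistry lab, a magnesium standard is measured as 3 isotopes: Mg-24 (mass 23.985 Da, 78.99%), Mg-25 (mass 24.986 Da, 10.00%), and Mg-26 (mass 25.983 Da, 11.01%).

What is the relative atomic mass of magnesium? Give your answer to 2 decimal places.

24.31 Da

Average mass = Σ (abundance × isotope mass) = 0.7899 × 23.985 + 0.1000 × 24.986 + 0.1101 × 25.983
= 18.9458 + 2.4986 + 2.8607 = 24.3051 Da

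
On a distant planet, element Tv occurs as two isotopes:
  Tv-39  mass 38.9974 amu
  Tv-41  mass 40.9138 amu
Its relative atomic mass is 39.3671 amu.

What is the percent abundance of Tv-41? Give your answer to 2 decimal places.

Let x be the fractional abundance of Tv-39; then Tv-41 has abundance 1 − x.
38.9974·x + 40.9138·(1 − x) = 39.3671
(38.9974 − 40.9138)·x = 39.3671 − 40.9138
x = -1.5467 / -1.9164 = 0.80709 → 80.71% Tv-39, 19.29% Tv-41.

19.29%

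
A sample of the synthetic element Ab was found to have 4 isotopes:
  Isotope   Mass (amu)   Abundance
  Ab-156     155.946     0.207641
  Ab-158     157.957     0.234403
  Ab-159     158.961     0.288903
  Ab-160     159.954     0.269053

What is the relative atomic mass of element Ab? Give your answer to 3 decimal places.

158.367 amu

Ar = Σ fᵢ·mᵢ = 0.207641 × 155.946 + 0.234403 × 157.957 + 0.288903 × 158.961 + 0.269053 × 159.954
= 32.3808 + 37.0256 + 45.9243 + 43.0361 = 158.3668 amu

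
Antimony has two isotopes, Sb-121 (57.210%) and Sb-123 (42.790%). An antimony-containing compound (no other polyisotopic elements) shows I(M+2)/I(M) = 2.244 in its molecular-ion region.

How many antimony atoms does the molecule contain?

For n independent Sb atoms, I(M+2)/I(M) = n · (abundance Sb-123) / (abundance Sb-121) = n · 0.42790/0.57210.
n = 2.244 × 0.57210/0.42790 = 3.00 ≈ 3

3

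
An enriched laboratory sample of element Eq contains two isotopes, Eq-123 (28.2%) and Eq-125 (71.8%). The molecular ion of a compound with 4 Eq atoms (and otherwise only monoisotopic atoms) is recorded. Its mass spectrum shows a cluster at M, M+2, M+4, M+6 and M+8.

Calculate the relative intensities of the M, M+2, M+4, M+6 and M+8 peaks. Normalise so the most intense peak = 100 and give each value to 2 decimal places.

Expanding (0.282 + 0.718)^4:
P(M) = 0.282^4 = 0.006324
P(M+2) = 4 × 0.282^3 × 0.718^1 = 0.064407
P(M+4) = 6 × 0.282^2 × 0.718^2 = 0.245979
P(M+6) = 4 × 0.282^1 × 0.718^3 = 0.417525
P(M+8) = 0.718^4 = 0.265765
The M+6 peak is largest (0.417525); scaling to 100 gives 1.51 : 15.43 : 58.91 : 100.00 : 63.65.

1.51 : 15.43 : 58.91 : 100.00 : 63.65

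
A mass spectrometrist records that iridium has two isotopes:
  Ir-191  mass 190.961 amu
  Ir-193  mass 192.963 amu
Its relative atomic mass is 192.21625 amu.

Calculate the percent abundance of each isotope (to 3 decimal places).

Ir-191: 37.300%, Ir-193: 62.700%

With x = fraction of Ir-191 (so Ir-193 is 1 − x):
190.961·x + 192.963·(1 − x) = 192.21625
(190.961 − 192.963)·x = 192.21625 − 192.963
x = -0.74675 / -2.002 = 0.37300 → 37.300% Ir-191, 62.700% Ir-193.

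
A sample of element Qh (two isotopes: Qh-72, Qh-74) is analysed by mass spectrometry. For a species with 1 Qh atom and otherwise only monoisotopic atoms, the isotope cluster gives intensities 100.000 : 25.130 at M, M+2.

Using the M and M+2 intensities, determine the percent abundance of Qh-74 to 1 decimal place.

20.1%

If p is the fraction of Qh that is Qh-72, then I(M+2)/I(M) = [C(1,1)·p^0·(1−p)] / p^1 = 1·(1−p)/p = 25.130/100.000 = 0.2513
(1−p)/p = 0.2513/1 = 0.2513  ⇒  p = 1/(1 + 0.2513) = 0.7992
Qh-72: 79.9%, Qh-74: 20.1%.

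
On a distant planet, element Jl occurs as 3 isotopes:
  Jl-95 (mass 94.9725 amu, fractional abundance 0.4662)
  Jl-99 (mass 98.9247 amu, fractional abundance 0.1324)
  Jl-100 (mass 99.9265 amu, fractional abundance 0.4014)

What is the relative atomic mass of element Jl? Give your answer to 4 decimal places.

Weight each isotope mass by its fractional abundance: 0.4662 × 94.9725 + 0.1324 × 98.9247 + 0.4014 × 99.9265
= 44.27618 + 13.09763 + 40.11050 = 97.48431 amu

97.4843 amu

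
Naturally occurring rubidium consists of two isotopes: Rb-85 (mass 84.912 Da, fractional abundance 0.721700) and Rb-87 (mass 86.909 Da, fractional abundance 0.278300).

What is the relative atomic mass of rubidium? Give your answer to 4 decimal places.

85.4678 Da

Ar = Σ fᵢ·mᵢ = 0.721700 × 84.912 + 0.278300 × 86.909
= 61.28099 + 24.18677 = 85.46776 Da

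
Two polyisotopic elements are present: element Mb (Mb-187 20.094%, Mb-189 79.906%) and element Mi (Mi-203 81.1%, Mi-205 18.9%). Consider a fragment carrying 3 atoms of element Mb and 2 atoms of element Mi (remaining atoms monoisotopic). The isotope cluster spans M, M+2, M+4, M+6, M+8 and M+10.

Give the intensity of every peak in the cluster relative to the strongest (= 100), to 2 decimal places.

1.17 : 14.47 : 61.95 : 100.00 : 37.23 : 3.99

Element Mb pattern (n=3): 0.00811333 : 0.09679066 : 0.38489869 : 0.51019732
Element Mi pattern (n=2): 0.657721 : 0.306558 : 0.035721
Convolve the two distributions (both contribute in 2-u steps):
  M: 0.00811333×0.657721 = 0.005336
  M+2: 0.00811333×0.306558 + 0.09679066×0.657721 = 0.066148
  M+4: 0.00811333×0.035721 + 0.09679066×0.306558 + 0.38489869×0.657721 = 0.283118
  M+6: 0.09679066×0.035721 + 0.38489869×0.306558 + 0.51019732×0.657721 = 0.457019
  M+8: 0.38489869×0.035721 + 0.51019732×0.306558 = 0.170154
  M+10: 0.51019732×0.035721 = 0.018225
Scale to base peak (0.457019) = 100: 1.17 : 14.47 : 61.95 : 100.00 : 37.23 : 3.99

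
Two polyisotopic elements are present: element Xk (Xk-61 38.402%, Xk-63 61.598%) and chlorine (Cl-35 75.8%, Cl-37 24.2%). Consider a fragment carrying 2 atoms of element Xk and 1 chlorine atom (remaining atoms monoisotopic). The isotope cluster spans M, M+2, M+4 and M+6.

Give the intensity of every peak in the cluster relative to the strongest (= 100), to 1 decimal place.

Element Xk pattern (n=2): 0.14747136 : 0.47309728 : 0.37943136
Chlorine pattern (n=1): 0.7580 : 0.2420
Convolve the two distributions (both contribute in 2-u steps):
  M: 0.14747136×0.7580 = 0.111783
  M+2: 0.14747136×0.2420 + 0.47309728×0.7580 = 0.394296
  M+4: 0.47309728×0.2420 + 0.37943136×0.7580 = 0.402099
  M+6: 0.37943136×0.2420 = 0.091822
Scale to base peak (0.402099) = 100: 27.8 : 98.1 : 100.0 : 22.8

27.8 : 98.1 : 100.0 : 22.8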